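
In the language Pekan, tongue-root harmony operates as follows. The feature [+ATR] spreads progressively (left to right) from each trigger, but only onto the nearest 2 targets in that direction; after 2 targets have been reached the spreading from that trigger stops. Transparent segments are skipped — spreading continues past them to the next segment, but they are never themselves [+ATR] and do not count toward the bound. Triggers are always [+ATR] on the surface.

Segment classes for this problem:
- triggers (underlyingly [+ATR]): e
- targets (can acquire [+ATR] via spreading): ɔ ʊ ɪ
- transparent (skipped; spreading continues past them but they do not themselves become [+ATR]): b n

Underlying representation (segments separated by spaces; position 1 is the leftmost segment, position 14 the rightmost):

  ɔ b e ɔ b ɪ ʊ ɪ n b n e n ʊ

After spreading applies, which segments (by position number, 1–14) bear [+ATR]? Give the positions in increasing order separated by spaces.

3 4 6 12 14

From /e/ at 3 rightward: 4 /ɔ/ → [+ATR]; 5 /b/ transparent; 6 /ɪ/ → [+ATR]; bound reached.
From /e/ at 12 rightward: 13 /n/ transparent; 14 /ʊ/ → [+ATR]; word edge.
Targets with no active source: positions 1 7 8 stay [-ATR].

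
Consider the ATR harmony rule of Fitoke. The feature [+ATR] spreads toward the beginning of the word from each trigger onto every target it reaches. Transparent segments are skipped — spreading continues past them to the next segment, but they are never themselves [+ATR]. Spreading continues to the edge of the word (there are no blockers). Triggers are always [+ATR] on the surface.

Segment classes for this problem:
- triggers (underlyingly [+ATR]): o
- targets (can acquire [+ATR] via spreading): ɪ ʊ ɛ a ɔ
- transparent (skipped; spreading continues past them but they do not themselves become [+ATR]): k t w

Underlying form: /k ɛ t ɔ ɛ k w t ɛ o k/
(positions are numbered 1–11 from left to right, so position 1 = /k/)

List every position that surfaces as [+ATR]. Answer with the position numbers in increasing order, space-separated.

From /o/ at 10 leftward: 9 /ɛ/ → [+ATR]; 8 /t/ transparent; 7 /w/ transparent; 6 /k/ transparent; 5 /ɛ/ → [+ATR]; 4 /ɔ/ → [+ATR]; 3 /t/ transparent; 2 /ɛ/ → [+ATR]; 1 /k/ transparent; word edge.

2 4 5 9 10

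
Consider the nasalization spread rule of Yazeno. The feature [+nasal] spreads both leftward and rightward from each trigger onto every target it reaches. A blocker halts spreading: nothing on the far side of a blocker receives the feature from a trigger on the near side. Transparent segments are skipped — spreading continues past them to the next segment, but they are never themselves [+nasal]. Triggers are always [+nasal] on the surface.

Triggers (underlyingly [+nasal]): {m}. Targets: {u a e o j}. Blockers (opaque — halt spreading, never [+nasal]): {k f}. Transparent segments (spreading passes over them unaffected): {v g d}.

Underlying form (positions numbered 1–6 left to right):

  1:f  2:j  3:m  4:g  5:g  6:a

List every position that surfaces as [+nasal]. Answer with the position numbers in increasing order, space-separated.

2 3 6

From /m/ at 3 rightward: 4 /g/ transparent; 5 /g/ transparent; 6 /a/ → [+nasal]; word edge.
From /m/ at 3 leftward: 2 /j/ → [+nasal]; 1 /f/ blocks.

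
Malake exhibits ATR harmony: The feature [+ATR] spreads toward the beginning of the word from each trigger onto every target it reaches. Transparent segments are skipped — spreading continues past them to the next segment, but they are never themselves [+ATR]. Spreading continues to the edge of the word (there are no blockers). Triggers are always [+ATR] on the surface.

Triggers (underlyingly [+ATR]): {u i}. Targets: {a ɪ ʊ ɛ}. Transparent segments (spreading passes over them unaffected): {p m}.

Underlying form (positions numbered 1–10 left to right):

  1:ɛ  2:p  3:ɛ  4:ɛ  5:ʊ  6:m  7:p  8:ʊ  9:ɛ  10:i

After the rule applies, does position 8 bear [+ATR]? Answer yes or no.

yes

From /i/ at 10 leftward: 9 /ɛ/ → [+ATR]; 8 /ʊ/ → [+ATR]; 7 /p/ transparent; 6 /m/ transparent; 5 /ʊ/ → [+ATR]; 4 /ɛ/ → [+ATR]; 3 /ɛ/ → [+ATR]; 2 /p/ transparent; 1 /ɛ/ → [+ATR]; word edge.
[+ATR] positions on the surface: 1 3 4 5 8 9 10.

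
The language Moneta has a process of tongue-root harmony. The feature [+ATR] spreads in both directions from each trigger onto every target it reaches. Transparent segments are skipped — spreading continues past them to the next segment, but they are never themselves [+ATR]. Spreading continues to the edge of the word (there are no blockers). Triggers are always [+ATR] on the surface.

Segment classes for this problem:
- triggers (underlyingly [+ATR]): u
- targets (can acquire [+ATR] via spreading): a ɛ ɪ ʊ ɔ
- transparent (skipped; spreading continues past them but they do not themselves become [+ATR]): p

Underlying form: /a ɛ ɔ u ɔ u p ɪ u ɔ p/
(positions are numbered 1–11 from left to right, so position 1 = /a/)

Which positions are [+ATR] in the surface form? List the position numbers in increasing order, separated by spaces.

From /u/ at 4 rightward: 5 /ɔ/ → [+ATR]; 6 /u/ is itself a trigger — this domain ends here.
From /u/ at 4 leftward: 3 /ɔ/ → [+ATR]; 2 /ɛ/ → [+ATR]; 1 /a/ → [+ATR]; word edge.
From /u/ at 6 rightward: 7 /p/ transparent; 8 /ɪ/ → [+ATR]; 9 /u/ is itself a trigger — this domain ends here.
From /u/ at 6 leftward: 5 /ɔ/ → [+ATR]; 4 /u/ is itself a trigger — this domain ends here.
From /u/ at 9 rightward: 10 /ɔ/ → [+ATR]; 11 /p/ transparent; word edge.
From /u/ at 9 leftward: 8 /ɪ/ → [+ATR]; 7 /p/ transparent; 6 /u/ is itself a trigger — this domain ends here.

1 2 3 4 5 6 8 9 10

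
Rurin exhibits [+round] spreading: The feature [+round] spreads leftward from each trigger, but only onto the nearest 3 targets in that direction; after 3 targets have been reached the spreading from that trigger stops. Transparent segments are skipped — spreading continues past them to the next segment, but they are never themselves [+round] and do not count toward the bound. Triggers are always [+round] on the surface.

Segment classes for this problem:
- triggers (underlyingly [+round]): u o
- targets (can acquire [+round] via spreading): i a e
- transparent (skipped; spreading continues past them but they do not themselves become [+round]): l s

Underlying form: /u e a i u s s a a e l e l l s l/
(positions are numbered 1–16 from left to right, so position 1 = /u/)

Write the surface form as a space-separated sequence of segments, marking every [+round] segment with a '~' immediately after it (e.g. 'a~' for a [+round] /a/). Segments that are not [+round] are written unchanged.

From /u/ at 1 leftward: word edge.
From /u/ at 5 leftward: 4 /i/ → [+round]; 3 /a/ → [+round]; 2 /e/ → [+round]; bound reached.
Targets with no active source: positions 8 9 10 12 stay [-round].
[+round] positions on the surface: 1 2 3 4 5.

u~ e~ a~ i~ u~ s s a a e l e l l s l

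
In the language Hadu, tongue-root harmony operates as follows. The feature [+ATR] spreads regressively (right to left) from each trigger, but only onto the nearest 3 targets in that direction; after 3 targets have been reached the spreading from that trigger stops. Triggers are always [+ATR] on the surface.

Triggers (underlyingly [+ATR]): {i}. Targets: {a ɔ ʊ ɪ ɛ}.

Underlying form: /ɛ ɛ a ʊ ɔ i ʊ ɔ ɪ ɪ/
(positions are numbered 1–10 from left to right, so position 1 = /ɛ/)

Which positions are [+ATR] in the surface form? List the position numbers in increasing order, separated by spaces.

3 4 5 6

From /i/ at 6 leftward: 5 /ɔ/ → [+ATR]; 4 /ʊ/ → [+ATR]; 3 /a/ → [+ATR]; bound reached.
Targets with no active source: positions 1 2 7 8 9 10 stay [-ATR].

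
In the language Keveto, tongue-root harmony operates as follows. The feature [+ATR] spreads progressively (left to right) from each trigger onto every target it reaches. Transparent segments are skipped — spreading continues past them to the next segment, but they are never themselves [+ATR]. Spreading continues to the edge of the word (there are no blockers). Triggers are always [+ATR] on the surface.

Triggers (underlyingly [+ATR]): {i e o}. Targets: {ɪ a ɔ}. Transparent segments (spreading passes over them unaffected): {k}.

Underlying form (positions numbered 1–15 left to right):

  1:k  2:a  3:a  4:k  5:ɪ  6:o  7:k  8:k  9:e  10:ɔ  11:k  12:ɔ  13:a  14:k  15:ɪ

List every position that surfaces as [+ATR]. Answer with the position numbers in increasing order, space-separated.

6 9 10 12 13 15

From /o/ at 6 rightward: 7 /k/ transparent; 8 /k/ transparent; 9 /e/ is itself a trigger — this domain ends here.
From /e/ at 9 rightward: 10 /ɔ/ → [+ATR]; 11 /k/ transparent; 12 /ɔ/ → [+ATR]; 13 /a/ → [+ATR]; 14 /k/ transparent; 15 /ɪ/ → [+ATR]; word edge.
Targets with no active source: positions 2 3 5 stay [-ATR].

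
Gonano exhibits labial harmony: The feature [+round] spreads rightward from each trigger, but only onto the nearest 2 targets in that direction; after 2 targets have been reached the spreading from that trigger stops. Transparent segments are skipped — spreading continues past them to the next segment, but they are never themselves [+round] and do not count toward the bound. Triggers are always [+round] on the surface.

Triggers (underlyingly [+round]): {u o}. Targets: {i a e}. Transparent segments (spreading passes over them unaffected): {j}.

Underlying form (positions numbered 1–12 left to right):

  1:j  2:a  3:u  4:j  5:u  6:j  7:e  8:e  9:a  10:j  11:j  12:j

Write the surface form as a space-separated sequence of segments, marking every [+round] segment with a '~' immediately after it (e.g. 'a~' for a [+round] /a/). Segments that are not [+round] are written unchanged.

From /u/ at 3 rightward: 4 /j/ transparent; 5 /u/ is itself a trigger — this domain ends here.
From /u/ at 5 rightward: 6 /j/ transparent; 7 /e/ → [+round]; 8 /e/ → [+round]; bound reached.
Targets with no active source: positions 2 9 stay [-round].
[+round] positions on the surface: 3 5 7 8.

j a u~ j u~ j e~ e~ a j j j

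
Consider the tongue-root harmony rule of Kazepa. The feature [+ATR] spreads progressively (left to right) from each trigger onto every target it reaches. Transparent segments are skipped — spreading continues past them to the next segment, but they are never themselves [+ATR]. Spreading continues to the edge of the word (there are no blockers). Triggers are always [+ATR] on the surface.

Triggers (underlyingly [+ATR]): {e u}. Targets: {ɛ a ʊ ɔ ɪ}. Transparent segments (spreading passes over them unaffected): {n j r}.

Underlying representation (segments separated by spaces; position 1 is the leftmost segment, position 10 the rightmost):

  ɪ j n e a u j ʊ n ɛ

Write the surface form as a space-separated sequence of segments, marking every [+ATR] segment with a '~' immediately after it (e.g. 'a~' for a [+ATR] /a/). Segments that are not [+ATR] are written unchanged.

ɪ j n e~ a~ u~ j ʊ~ n ɛ~

From /e/ at 4 rightward: 5 /a/ → [+ATR]; 6 /u/ is itself a trigger — this domain ends here.
From /u/ at 6 rightward: 7 /j/ transparent; 8 /ʊ/ → [+ATR]; 9 /n/ transparent; 10 /ɛ/ → [+ATR]; word edge.
Target with no active source: position 1 stays [-ATR].
[+ATR] positions on the surface: 4 5 6 8 10.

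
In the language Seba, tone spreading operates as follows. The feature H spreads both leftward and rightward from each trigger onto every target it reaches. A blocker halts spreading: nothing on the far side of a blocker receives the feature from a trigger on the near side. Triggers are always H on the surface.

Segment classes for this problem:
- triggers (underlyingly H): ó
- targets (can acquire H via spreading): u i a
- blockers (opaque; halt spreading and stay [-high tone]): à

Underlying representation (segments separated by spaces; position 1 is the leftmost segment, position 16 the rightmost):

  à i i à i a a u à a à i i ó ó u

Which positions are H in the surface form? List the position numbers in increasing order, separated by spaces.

12 13 14 15 16

From /ó/ at 14 rightward: 15 /ó/ is itself a trigger — this domain ends here.
From /ó/ at 14 leftward: 13 /i/ → H; 12 /i/ → H; 11 /à/ blocks.
From /ó/ at 15 rightward: 16 /u/ → H; word edge.
From /ó/ at 15 leftward: 14 /ó/ is itself a trigger — this domain ends here.
Targets with no active source: positions 2 3 5 6 7 8 10 stay [-high tone].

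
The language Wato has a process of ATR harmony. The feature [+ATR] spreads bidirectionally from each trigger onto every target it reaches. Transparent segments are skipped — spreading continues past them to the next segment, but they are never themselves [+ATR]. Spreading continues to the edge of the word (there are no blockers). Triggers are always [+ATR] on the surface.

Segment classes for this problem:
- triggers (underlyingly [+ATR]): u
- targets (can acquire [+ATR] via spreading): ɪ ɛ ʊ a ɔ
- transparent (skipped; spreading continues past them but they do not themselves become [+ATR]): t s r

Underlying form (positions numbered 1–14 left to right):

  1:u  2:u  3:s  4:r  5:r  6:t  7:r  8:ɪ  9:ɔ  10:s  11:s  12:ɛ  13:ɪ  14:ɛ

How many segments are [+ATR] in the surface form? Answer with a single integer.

7

From /u/ at 1 rightward: 2 /u/ is itself a trigger — this domain ends here.
From /u/ at 1 leftward: word edge.
From /u/ at 2 rightward: 3 /s/ transparent; 4 /r/ transparent; 5 /r/ transparent; 6 /t/ transparent; 7 /r/ transparent; 8 /ɪ/ → [+ATR]; 9 /ɔ/ → [+ATR]; 10 /s/ transparent; 11 /s/ transparent; 12 /ɛ/ → [+ATR]; 13 /ɪ/ → [+ATR]; 14 /ɛ/ → [+ATR]; word edge.
From /u/ at 2 leftward: 1 /u/ is itself a trigger — this domain ends here.
[+ATR] positions on the surface: 1 2 8 9 12 13 14.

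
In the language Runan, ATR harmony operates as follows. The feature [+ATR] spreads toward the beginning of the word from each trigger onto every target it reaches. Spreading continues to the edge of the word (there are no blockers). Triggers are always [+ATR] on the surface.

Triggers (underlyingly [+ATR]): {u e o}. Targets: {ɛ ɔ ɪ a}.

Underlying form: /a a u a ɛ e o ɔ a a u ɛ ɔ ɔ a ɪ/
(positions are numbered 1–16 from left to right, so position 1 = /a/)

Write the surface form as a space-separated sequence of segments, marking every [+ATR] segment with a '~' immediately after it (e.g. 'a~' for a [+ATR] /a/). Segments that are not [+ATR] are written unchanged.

From /u/ at 3 leftward: 2 /a/ → [+ATR]; 1 /a/ → [+ATR]; word edge.
From /e/ at 6 leftward: 5 /ɛ/ → [+ATR]; 4 /a/ → [+ATR]; 3 /u/ is itself a trigger — this domain ends here.
From /o/ at 7 leftward: 6 /e/ is itself a trigger — this domain ends here.
From /u/ at 11 leftward: 10 /a/ → [+ATR]; 9 /a/ → [+ATR]; 8 /ɔ/ → [+ATR]; 7 /o/ is itself a trigger — this domain ends here.
Targets with no active source: positions 12 13 14 15 16 stay [-ATR].
[+ATR] positions on the surface: 1 2 3 4 5 6 7 8 9 10 11.

a~ a~ u~ a~ ɛ~ e~ o~ ɔ~ a~ a~ u~ ɛ ɔ ɔ a ɪ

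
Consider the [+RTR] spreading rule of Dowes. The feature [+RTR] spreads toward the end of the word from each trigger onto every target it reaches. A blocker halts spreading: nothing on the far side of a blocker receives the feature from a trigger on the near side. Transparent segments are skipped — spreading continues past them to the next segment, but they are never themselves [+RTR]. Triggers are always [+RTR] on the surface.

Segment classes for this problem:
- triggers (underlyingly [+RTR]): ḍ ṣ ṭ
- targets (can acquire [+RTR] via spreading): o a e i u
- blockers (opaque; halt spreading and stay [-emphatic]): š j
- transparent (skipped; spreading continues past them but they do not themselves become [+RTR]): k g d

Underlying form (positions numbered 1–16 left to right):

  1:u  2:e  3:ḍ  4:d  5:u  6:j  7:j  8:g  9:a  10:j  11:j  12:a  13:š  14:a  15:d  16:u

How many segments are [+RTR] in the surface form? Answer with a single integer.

2

From /ḍ/ at 3 rightward: 4 /d/ transparent; 5 /u/ → [+RTR]; 6 /j/ blocks.
Targets with no active source: positions 1 2 9 12 14 16 stay [-emphatic].
[+RTR] positions on the surface: 3 5.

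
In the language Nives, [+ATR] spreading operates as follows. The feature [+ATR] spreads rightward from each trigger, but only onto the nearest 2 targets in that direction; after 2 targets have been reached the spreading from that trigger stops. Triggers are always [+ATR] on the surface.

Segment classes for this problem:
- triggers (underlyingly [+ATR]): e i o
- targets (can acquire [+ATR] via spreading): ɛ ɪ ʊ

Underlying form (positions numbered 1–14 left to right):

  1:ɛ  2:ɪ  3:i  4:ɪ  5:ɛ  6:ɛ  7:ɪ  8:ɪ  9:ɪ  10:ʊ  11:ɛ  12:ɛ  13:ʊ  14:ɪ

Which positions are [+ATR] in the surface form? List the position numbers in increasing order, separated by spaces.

3 4 5

From /i/ at 3 rightward: 4 /ɪ/ → [+ATR]; 5 /ɛ/ → [+ATR]; bound reached.
Targets with no active source: positions 1 2 6 7 8 9 10 11 12 13 14 stay [-ATR].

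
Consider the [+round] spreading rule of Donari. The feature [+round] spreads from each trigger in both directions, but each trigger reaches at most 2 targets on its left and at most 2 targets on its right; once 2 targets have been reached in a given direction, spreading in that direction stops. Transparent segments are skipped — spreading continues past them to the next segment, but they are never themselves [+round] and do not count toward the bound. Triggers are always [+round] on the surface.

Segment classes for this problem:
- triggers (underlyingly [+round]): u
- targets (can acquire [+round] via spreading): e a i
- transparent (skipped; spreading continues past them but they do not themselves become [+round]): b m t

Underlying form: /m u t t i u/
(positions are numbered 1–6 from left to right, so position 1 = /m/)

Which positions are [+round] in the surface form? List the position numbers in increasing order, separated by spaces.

From /u/ at 2 rightward: 3 /t/ transparent; 4 /t/ transparent; 5 /i/ → [+round]; 6 /u/ is itself a trigger — this domain ends here.
From /u/ at 2 leftward: 1 /m/ transparent; word edge.
From /u/ at 6 rightward: word edge.
From /u/ at 6 leftward: 5 /i/ → [+round]; 4 /t/ transparent; 3 /t/ transparent; 2 /u/ is itself a trigger — this domain ends here.

2 5 6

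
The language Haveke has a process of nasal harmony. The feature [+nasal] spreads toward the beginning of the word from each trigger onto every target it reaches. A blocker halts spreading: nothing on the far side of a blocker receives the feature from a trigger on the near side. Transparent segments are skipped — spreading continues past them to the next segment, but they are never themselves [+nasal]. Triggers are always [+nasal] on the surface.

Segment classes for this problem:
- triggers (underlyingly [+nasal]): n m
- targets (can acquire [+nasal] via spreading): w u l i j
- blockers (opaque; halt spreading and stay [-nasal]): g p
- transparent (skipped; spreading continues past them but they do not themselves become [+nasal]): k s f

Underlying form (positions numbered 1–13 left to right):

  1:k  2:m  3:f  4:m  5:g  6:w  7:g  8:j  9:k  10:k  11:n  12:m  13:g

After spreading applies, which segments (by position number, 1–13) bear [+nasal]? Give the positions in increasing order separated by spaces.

From /m/ at 2 leftward: 1 /k/ transparent; word edge.
From /m/ at 4 leftward: 3 /f/ transparent; 2 /m/ is itself a trigger — this domain ends here.
From /n/ at 11 leftward: 10 /k/ transparent; 9 /k/ transparent; 8 /j/ → [+nasal]; 7 /g/ blocks.
From /m/ at 12 leftward: 11 /n/ is itself a trigger — this domain ends here.
Target with no active source: position 6 stays [-nasal].

2 4 8 11 12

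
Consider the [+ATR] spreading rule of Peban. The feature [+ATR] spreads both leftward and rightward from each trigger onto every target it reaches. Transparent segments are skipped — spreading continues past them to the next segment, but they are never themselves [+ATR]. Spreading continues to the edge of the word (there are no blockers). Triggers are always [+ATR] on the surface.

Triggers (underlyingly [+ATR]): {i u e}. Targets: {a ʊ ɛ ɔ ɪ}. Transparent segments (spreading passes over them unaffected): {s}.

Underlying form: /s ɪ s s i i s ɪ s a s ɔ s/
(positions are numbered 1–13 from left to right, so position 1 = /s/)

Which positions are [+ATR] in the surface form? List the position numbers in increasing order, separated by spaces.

2 5 6 8 10 12

From /i/ at 5 rightward: 6 /i/ is itself a trigger — this domain ends here.
From /i/ at 5 leftward: 4 /s/ transparent; 3 /s/ transparent; 2 /ɪ/ → [+ATR]; 1 /s/ transparent; word edge.
From /i/ at 6 rightward: 7 /s/ transparent; 8 /ɪ/ → [+ATR]; 9 /s/ transparent; 10 /a/ → [+ATR]; 11 /s/ transparent; 12 /ɔ/ → [+ATR]; 13 /s/ transparent; word edge.
From /i/ at 6 leftward: 5 /i/ is itself a trigger — this domain ends here.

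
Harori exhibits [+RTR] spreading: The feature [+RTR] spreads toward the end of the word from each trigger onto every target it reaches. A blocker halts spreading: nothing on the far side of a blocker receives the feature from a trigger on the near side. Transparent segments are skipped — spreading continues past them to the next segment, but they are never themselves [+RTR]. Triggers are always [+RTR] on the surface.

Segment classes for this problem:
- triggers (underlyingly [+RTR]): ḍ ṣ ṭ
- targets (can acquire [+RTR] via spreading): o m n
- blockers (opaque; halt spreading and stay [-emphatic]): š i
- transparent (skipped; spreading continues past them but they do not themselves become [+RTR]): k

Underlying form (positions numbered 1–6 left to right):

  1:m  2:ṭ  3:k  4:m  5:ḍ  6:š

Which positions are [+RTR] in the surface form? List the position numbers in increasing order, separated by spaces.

From /ṭ/ at 2 rightward: 3 /k/ transparent; 4 /m/ → [+RTR]; 5 /ḍ/ is itself a trigger — this domain ends here.
From /ḍ/ at 5 rightward: 6 /š/ blocks.
Target with no active source: position 1 stays [-emphatic].

2 4 5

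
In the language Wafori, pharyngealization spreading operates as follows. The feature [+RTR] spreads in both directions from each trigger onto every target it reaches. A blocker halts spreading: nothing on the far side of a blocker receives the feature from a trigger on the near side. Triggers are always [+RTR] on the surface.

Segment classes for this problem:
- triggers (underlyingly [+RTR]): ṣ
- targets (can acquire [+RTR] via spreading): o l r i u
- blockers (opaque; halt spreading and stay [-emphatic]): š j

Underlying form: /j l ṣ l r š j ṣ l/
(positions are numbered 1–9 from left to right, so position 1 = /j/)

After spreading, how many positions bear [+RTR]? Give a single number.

From /ṣ/ at 3 rightward: 4 /l/ → [+RTR]; 5 /r/ → [+RTR]; 6 /š/ blocks.
From /ṣ/ at 3 leftward: 2 /l/ → [+RTR]; 1 /j/ blocks.
From /ṣ/ at 8 rightward: 9 /l/ → [+RTR]; word edge.
From /ṣ/ at 8 leftward: 7 /j/ blocks.
[+RTR] positions on the surface: 2 3 4 5 8 9.

6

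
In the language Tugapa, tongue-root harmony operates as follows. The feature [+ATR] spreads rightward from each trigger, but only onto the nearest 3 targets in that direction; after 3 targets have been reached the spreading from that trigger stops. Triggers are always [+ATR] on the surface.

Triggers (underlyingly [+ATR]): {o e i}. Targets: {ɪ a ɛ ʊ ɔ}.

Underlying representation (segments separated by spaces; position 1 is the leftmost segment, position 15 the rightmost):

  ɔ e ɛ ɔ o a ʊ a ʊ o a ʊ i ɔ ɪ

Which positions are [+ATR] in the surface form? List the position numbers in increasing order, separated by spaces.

From /e/ at 2 rightward: 3 /ɛ/ → [+ATR]; 4 /ɔ/ → [+ATR]; 5 /o/ is itself a trigger — this domain ends here.
From /o/ at 5 rightward: 6 /a/ → [+ATR]; 7 /ʊ/ → [+ATR]; 8 /a/ → [+ATR]; bound reached.
From /o/ at 10 rightward: 11 /a/ → [+ATR]; 12 /ʊ/ → [+ATR]; 13 /i/ is itself a trigger — this domain ends here.
From /i/ at 13 rightward: 14 /ɔ/ → [+ATR]; 15 /ɪ/ → [+ATR]; word edge.
Targets with no active source: positions 1 9 stay [-ATR].

2 3 4 5 6 7 8 10 11 12 13 14 15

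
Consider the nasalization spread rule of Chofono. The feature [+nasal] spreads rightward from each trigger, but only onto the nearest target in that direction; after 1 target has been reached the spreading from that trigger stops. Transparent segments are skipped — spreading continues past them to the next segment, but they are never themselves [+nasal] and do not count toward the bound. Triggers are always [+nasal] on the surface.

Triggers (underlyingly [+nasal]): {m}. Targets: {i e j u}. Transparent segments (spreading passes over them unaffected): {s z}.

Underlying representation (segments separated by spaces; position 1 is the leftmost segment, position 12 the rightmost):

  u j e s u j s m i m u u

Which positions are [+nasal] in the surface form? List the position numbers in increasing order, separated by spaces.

8 9 10 11

From /m/ at 8 rightward: 9 /i/ → [+nasal]; bound reached.
From /m/ at 10 rightward: 11 /u/ → [+nasal]; bound reached.
Targets with no active source: positions 1 2 3 5 6 12 stay [-nasal].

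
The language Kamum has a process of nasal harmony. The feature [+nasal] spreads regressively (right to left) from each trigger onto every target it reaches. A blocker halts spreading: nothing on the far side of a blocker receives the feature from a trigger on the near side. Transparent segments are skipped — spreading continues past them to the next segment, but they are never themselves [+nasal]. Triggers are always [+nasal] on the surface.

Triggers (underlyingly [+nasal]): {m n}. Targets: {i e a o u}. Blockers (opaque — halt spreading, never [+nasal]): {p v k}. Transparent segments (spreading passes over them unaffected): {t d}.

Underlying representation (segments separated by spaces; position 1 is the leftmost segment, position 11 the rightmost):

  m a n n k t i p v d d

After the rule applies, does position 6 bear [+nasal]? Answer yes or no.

From /m/ at 1 leftward: word edge.
From /n/ at 3 leftward: 2 /a/ → [+nasal]; 1 /m/ is itself a trigger — this domain ends here.
From /n/ at 4 leftward: 3 /n/ is itself a trigger — this domain ends here.
Target with no active source: position 7 stays [-nasal].
[+nasal] positions on the surface: 1 2 3 4.

no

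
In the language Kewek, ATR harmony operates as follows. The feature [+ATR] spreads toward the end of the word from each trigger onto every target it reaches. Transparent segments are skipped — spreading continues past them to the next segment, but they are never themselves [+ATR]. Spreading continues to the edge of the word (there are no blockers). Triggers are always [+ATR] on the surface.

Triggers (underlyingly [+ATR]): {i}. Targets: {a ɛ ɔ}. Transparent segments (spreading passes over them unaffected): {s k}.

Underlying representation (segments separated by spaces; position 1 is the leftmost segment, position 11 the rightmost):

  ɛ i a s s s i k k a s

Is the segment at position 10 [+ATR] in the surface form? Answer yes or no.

yes

From /i/ at 2 rightward: 3 /a/ → [+ATR]; 4 /s/ transparent; 5 /s/ transparent; 6 /s/ transparent; 7 /i/ is itself a trigger — this domain ends here.
From /i/ at 7 rightward: 8 /k/ transparent; 9 /k/ transparent; 10 /a/ → [+ATR]; 11 /s/ transparent; word edge.
Target with no active source: position 1 stays [-ATR].
[+ATR] positions on the surface: 2 3 7 10.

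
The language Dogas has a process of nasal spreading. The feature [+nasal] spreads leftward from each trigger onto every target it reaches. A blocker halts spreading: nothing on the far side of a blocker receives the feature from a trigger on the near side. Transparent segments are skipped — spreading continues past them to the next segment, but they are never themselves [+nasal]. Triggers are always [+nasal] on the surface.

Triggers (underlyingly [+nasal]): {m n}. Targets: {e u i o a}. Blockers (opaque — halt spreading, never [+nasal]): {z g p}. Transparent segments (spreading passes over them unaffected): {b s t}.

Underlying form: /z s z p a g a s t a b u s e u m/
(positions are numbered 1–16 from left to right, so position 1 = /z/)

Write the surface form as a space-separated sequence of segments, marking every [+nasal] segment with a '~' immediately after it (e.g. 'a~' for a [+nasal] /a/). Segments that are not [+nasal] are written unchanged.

z s z p a g a~ s t a~ b u~ s e~ u~ m~

From /m/ at 16 leftward: 15 /u/ → [+nasal]; 14 /e/ → [+nasal]; 13 /s/ transparent; 12 /u/ → [+nasal]; 11 /b/ transparent; 10 /a/ → [+nasal]; 9 /t/ transparent; 8 /s/ transparent; 7 /a/ → [+nasal]; 6 /g/ blocks.
Target with no active source: position 5 stays [-nasal].
[+nasal] positions on the surface: 7 10 12 14 15 16.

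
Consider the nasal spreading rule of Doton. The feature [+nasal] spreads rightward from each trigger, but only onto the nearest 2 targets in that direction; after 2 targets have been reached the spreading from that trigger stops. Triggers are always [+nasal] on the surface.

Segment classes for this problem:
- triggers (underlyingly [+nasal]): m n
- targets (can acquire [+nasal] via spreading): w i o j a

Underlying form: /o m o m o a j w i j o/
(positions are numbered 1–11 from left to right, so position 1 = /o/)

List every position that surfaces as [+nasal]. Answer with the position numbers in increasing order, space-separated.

2 3 4 5 6

From /m/ at 2 rightward: 3 /o/ → [+nasal]; 4 /m/ is itself a trigger — this domain ends here.
From /m/ at 4 rightward: 5 /o/ → [+nasal]; 6 /a/ → [+nasal]; bound reached.
Targets with no active source: positions 1 7 8 9 10 11 stay [-nasal].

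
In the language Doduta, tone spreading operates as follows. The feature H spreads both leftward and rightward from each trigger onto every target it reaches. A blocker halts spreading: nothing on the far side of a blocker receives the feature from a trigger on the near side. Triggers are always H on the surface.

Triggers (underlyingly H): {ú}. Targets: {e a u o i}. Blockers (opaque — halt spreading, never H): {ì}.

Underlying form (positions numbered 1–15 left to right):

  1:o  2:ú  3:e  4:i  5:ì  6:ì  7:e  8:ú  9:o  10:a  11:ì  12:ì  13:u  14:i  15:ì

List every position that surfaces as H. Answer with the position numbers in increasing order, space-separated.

1 2 3 4 7 8 9 10

From /ú/ at 2 rightward: 3 /e/ → H; 4 /i/ → H; 5 /ì/ blocks.
From /ú/ at 2 leftward: 1 /o/ → H; word edge.
From /ú/ at 8 rightward: 9 /o/ → H; 10 /a/ → H; 11 /ì/ blocks.
From /ú/ at 8 leftward: 7 /e/ → H; 6 /ì/ blocks.
Targets with no active source: positions 13 14 stay [-high tone].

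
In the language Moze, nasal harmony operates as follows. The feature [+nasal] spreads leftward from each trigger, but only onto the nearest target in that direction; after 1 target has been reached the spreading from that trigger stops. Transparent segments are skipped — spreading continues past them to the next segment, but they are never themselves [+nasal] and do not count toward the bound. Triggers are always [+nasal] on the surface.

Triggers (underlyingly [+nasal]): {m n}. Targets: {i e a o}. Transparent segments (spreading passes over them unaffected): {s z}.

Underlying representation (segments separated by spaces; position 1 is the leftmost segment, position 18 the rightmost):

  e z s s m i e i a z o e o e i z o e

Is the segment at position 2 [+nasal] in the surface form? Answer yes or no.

From /m/ at 5 leftward: 4 /s/ transparent; 3 /s/ transparent; 2 /z/ transparent; 1 /e/ → [+nasal]; bound reached.
Targets with no active source: positions 6 7 8 9 11 12 13 14 15 17 18 stay [-nasal].
[+nasal] positions on the surface: 1 5.

no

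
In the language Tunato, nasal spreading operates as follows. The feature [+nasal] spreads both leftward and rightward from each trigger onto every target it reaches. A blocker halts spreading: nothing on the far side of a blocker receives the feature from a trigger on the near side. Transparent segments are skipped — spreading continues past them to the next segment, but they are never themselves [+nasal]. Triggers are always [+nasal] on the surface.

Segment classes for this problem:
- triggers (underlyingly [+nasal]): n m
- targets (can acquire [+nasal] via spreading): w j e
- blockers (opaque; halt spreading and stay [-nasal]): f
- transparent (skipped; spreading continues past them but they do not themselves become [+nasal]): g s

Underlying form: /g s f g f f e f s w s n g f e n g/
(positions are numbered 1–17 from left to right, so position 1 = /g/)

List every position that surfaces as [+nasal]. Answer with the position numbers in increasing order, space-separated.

From /n/ at 12 rightward: 13 /g/ transparent; 14 /f/ blocks.
From /n/ at 12 leftward: 11 /s/ transparent; 10 /w/ → [+nasal]; 9 /s/ transparent; 8 /f/ blocks.
From /n/ at 16 rightward: 17 /g/ transparent; word edge.
From /n/ at 16 leftward: 15 /e/ → [+nasal]; 14 /f/ blocks.
Target with no active source: position 7 stays [-nasal].

10 12 15 16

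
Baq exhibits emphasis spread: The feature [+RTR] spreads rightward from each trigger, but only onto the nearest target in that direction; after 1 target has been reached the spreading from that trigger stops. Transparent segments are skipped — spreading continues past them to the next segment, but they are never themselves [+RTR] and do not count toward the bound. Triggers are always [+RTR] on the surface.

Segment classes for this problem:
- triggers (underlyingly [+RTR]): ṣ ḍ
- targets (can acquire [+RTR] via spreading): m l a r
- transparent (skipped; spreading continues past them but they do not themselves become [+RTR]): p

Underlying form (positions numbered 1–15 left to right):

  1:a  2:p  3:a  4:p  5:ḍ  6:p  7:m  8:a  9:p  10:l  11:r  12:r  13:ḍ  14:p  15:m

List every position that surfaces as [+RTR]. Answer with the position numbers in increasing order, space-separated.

5 7 13 15

From /ḍ/ at 5 rightward: 6 /p/ transparent; 7 /m/ → [+RTR]; bound reached.
From /ḍ/ at 13 rightward: 14 /p/ transparent; 15 /m/ → [+RTR]; bound reached.
Targets with no active source: positions 1 3 8 10 11 12 stay [-emphatic].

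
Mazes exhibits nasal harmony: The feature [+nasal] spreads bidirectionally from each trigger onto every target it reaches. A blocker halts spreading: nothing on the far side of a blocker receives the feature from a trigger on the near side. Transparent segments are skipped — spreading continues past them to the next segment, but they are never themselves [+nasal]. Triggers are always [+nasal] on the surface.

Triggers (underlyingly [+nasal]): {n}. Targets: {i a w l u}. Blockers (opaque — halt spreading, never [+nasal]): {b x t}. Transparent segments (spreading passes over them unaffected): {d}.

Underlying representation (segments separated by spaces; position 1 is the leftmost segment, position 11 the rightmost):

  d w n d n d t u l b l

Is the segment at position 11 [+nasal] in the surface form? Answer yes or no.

From /n/ at 3 rightward: 4 /d/ transparent; 5 /n/ is itself a trigger — this domain ends here.
From /n/ at 3 leftward: 2 /w/ → [+nasal]; 1 /d/ transparent; word edge.
From /n/ at 5 rightward: 6 /d/ transparent; 7 /t/ blocks.
From /n/ at 5 leftward: 4 /d/ transparent; 3 /n/ is itself a trigger — this domain ends here.
Targets with no active source: positions 8 9 11 stay [-nasal].
[+nasal] positions on the surface: 2 3 5.

no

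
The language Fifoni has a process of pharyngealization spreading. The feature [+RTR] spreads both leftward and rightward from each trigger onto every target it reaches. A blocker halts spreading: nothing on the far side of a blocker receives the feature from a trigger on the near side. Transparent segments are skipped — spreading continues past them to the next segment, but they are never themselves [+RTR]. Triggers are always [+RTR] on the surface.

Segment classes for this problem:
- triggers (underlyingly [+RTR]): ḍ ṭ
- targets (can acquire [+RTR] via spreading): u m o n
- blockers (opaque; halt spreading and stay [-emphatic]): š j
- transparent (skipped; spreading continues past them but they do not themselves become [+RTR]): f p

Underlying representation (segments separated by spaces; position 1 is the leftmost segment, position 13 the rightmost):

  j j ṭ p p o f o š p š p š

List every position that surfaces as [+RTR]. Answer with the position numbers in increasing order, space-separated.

From /ṭ/ at 3 rightward: 4 /p/ transparent; 5 /p/ transparent; 6 /o/ → [+RTR]; 7 /f/ transparent; 8 /o/ → [+RTR]; 9 /š/ blocks.
From /ṭ/ at 3 leftward: 2 /j/ blocks.

3 6 8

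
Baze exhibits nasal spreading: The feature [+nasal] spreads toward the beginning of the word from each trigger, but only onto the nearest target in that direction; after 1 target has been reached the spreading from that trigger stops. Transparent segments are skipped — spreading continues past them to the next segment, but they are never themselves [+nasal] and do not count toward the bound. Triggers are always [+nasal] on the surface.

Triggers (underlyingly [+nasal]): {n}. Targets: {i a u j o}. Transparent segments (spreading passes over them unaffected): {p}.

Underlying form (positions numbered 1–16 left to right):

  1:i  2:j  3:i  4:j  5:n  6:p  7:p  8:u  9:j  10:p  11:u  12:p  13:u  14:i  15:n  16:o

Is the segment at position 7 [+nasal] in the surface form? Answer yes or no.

From /n/ at 5 leftward: 4 /j/ → [+nasal]; bound reached.
From /n/ at 15 leftward: 14 /i/ → [+nasal]; bound reached.
Targets with no active source: positions 1 2 3 8 9 11 13 16 stay [-nasal].
[+nasal] positions on the surface: 4 5 14 15.

no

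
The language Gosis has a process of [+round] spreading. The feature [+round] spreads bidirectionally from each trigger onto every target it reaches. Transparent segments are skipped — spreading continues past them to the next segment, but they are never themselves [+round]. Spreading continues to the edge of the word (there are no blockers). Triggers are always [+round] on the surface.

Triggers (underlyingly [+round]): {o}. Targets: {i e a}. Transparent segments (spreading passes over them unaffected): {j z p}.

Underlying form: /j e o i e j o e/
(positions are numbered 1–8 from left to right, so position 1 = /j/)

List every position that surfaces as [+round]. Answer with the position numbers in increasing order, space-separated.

2 3 4 5 7 8

From /o/ at 3 rightward: 4 /i/ → [+round]; 5 /e/ → [+round]; 6 /j/ transparent; 7 /o/ is itself a trigger — this domain ends here.
From /o/ at 3 leftward: 2 /e/ → [+round]; 1 /j/ transparent; word edge.
From /o/ at 7 rightward: 8 /e/ → [+round]; word edge.
From /o/ at 7 leftward: 6 /j/ transparent; 5 /e/ → [+round]; 4 /i/ → [+round]; 3 /o/ is itself a trigger — this domain ends here.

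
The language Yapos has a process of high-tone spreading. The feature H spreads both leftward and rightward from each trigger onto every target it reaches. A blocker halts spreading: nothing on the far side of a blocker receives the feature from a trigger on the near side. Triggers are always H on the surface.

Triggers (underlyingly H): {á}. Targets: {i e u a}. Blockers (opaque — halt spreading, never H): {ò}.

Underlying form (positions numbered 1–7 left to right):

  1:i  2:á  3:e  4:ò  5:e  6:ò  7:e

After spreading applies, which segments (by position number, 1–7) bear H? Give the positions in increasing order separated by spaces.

1 2 3

From /á/ at 2 rightward: 3 /e/ → H; 4 /ò/ blocks.
From /á/ at 2 leftward: 1 /i/ → H; word edge.
Targets with no active source: positions 5 7 stay [-high tone].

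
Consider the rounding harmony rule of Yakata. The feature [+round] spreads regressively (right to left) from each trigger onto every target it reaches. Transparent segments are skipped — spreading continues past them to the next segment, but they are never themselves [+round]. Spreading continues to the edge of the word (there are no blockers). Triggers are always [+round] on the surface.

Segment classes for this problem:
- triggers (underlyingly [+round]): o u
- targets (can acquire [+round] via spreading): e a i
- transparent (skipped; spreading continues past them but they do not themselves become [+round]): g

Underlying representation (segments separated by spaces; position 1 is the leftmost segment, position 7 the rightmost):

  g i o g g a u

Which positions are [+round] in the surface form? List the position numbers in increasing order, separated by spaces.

2 3 6 7

From /o/ at 3 leftward: 2 /i/ → [+round]; 1 /g/ transparent; word edge.
From /u/ at 7 leftward: 6 /a/ → [+round]; 5 /g/ transparent; 4 /g/ transparent; 3 /o/ is itself a trigger — this domain ends here.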